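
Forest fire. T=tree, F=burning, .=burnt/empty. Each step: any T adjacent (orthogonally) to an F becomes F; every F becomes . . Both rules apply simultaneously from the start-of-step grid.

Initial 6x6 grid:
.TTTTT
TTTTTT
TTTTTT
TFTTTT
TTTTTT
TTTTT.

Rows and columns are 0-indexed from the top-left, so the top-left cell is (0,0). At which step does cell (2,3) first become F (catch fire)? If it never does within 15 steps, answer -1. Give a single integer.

Step 1: cell (2,3)='T' (+4 fires, +1 burnt)
Step 2: cell (2,3)='T' (+7 fires, +4 burnt)
Step 3: cell (2,3)='F' (+8 fires, +7 burnt)
  -> target ignites at step 3
Step 4: cell (2,3)='.' (+6 fires, +8 burnt)
Step 5: cell (2,3)='.' (+5 fires, +6 burnt)
Step 6: cell (2,3)='.' (+2 fires, +5 burnt)
Step 7: cell (2,3)='.' (+1 fires, +2 burnt)
Step 8: cell (2,3)='.' (+0 fires, +1 burnt)
  fire out at step 8

3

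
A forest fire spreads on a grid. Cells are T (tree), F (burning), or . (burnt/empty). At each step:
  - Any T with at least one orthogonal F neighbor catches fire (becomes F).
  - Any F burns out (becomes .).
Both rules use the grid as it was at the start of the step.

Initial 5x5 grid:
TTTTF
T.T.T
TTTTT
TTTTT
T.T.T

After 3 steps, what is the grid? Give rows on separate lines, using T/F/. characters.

Step 1: 2 trees catch fire, 1 burn out
  TTTF.
  T.T.F
  TTTTT
  TTTTT
  T.T.T
Step 2: 2 trees catch fire, 2 burn out
  TTF..
  T.T..
  TTTTF
  TTTTT
  T.T.T
Step 3: 4 trees catch fire, 2 burn out
  TF...
  T.F..
  TTTF.
  TTTTF
  T.T.T

TF...
T.F..
TTTF.
TTTTF
T.T.T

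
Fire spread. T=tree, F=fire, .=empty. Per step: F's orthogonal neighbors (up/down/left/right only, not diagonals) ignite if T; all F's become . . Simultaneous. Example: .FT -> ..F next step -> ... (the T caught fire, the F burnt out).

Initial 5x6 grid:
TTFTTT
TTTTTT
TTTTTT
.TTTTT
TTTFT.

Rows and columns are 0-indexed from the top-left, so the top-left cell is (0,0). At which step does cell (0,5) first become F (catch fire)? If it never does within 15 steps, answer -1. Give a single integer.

Step 1: cell (0,5)='T' (+6 fires, +2 burnt)
Step 2: cell (0,5)='T' (+9 fires, +6 burnt)
Step 3: cell (0,5)='F' (+8 fires, +9 burnt)
  -> target ignites at step 3
Step 4: cell (0,5)='.' (+3 fires, +8 burnt)
Step 5: cell (0,5)='.' (+0 fires, +3 burnt)
  fire out at step 5

3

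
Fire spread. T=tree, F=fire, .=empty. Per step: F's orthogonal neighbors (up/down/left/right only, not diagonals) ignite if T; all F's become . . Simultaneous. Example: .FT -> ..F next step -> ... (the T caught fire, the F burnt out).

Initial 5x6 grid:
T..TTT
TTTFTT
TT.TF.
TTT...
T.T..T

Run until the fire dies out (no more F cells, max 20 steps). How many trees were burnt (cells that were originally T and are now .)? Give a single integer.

Answer: 17

Derivation:
Step 1: +4 fires, +2 burnt (F count now 4)
Step 2: +3 fires, +4 burnt (F count now 3)
Step 3: +3 fires, +3 burnt (F count now 3)
Step 4: +3 fires, +3 burnt (F count now 3)
Step 5: +2 fires, +3 burnt (F count now 2)
Step 6: +2 fires, +2 burnt (F count now 2)
Step 7: +0 fires, +2 burnt (F count now 0)
Fire out after step 7
Initially T: 18, now '.': 29
Total burnt (originally-T cells now '.'): 17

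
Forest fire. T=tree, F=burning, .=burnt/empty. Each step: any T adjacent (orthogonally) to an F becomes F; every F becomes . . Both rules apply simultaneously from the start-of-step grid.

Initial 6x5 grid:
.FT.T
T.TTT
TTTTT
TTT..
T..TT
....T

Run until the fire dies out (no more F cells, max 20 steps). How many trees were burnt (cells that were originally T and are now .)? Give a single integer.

Step 1: +1 fires, +1 burnt (F count now 1)
Step 2: +1 fires, +1 burnt (F count now 1)
Step 3: +2 fires, +1 burnt (F count now 2)
Step 4: +4 fires, +2 burnt (F count now 4)
Step 5: +4 fires, +4 burnt (F count now 4)
Step 6: +2 fires, +4 burnt (F count now 2)
Step 7: +1 fires, +2 burnt (F count now 1)
Step 8: +0 fires, +1 burnt (F count now 0)
Fire out after step 8
Initially T: 18, now '.': 27
Total burnt (originally-T cells now '.'): 15

Answer: 15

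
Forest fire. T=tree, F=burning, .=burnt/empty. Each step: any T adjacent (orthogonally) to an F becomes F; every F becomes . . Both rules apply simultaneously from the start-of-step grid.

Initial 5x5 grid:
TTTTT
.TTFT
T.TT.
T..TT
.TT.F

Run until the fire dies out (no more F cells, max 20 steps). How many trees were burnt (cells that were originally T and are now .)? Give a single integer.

Answer: 12

Derivation:
Step 1: +5 fires, +2 burnt (F count now 5)
Step 2: +5 fires, +5 burnt (F count now 5)
Step 3: +1 fires, +5 burnt (F count now 1)
Step 4: +1 fires, +1 burnt (F count now 1)
Step 5: +0 fires, +1 burnt (F count now 0)
Fire out after step 5
Initially T: 16, now '.': 21
Total burnt (originally-T cells now '.'): 12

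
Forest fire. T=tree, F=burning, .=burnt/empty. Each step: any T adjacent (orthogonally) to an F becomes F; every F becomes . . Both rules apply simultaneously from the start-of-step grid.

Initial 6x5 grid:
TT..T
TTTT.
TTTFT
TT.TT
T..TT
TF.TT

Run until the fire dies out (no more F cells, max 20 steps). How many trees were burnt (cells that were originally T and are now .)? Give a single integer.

Step 1: +5 fires, +2 burnt (F count now 5)
Step 2: +5 fires, +5 burnt (F count now 5)
Step 3: +6 fires, +5 burnt (F count now 6)
Step 4: +3 fires, +6 burnt (F count now 3)
Step 5: +1 fires, +3 burnt (F count now 1)
Step 6: +0 fires, +1 burnt (F count now 0)
Fire out after step 6
Initially T: 21, now '.': 29
Total burnt (originally-T cells now '.'): 20

Answer: 20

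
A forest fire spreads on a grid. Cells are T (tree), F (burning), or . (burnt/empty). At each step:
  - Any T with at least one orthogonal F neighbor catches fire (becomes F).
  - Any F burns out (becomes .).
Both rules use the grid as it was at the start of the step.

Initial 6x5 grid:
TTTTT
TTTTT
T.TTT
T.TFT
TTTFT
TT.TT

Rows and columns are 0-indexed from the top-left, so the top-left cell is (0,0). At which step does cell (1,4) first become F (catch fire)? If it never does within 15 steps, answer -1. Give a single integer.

Step 1: cell (1,4)='T' (+6 fires, +2 burnt)
Step 2: cell (1,4)='T' (+5 fires, +6 burnt)
Step 3: cell (1,4)='F' (+5 fires, +5 burnt)
  -> target ignites at step 3
Step 4: cell (1,4)='.' (+5 fires, +5 burnt)
Step 5: cell (1,4)='.' (+3 fires, +5 burnt)
Step 6: cell (1,4)='.' (+1 fires, +3 burnt)
Step 7: cell (1,4)='.' (+0 fires, +1 burnt)
  fire out at step 7

3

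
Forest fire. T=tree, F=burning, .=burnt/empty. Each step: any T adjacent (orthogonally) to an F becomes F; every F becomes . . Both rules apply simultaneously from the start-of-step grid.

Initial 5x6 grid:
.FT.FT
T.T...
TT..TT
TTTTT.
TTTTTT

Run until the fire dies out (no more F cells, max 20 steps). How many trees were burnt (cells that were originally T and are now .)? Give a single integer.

Answer: 3

Derivation:
Step 1: +2 fires, +2 burnt (F count now 2)
Step 2: +1 fires, +2 burnt (F count now 1)
Step 3: +0 fires, +1 burnt (F count now 0)
Fire out after step 3
Initially T: 19, now '.': 14
Total burnt (originally-T cells now '.'): 3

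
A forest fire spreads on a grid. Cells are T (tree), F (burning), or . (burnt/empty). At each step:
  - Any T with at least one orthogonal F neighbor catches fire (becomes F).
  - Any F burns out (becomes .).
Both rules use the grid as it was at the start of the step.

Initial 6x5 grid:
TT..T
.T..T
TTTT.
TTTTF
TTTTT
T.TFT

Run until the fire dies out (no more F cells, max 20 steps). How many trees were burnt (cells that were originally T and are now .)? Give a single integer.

Step 1: +5 fires, +2 burnt (F count now 5)
Step 2: +3 fires, +5 burnt (F count now 3)
Step 3: +3 fires, +3 burnt (F count now 3)
Step 4: +3 fires, +3 burnt (F count now 3)
Step 5: +3 fires, +3 burnt (F count now 3)
Step 6: +1 fires, +3 burnt (F count now 1)
Step 7: +1 fires, +1 burnt (F count now 1)
Step 8: +0 fires, +1 burnt (F count now 0)
Fire out after step 8
Initially T: 21, now '.': 28
Total burnt (originally-T cells now '.'): 19

Answer: 19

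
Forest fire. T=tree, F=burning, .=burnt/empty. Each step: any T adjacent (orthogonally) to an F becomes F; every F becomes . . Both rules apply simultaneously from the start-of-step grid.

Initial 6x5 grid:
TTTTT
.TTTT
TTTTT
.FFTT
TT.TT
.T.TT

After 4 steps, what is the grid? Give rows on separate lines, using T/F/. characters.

Step 1: 4 trees catch fire, 2 burn out
  TTTTT
  .TTTT
  TFFTT
  ...FT
  TF.TT
  .T.TT
Step 2: 8 trees catch fire, 4 burn out
  TTTTT
  .FFTT
  F..FT
  ....F
  F..FT
  .F.TT
Step 3: 6 trees catch fire, 8 burn out
  TFFTT
  ...FT
  ....F
  .....
  ....F
  ...FT
Step 4: 4 trees catch fire, 6 burn out
  F..FT
  ....F
  .....
  .....
  .....
  ....F

F..FT
....F
.....
.....
.....
....F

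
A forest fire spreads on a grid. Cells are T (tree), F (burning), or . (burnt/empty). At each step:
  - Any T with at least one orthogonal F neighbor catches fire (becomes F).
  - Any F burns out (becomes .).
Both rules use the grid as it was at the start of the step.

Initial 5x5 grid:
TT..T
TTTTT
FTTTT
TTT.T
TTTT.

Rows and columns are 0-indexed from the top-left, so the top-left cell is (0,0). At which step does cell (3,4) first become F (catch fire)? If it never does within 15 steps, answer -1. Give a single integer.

Step 1: cell (3,4)='T' (+3 fires, +1 burnt)
Step 2: cell (3,4)='T' (+5 fires, +3 burnt)
Step 3: cell (3,4)='T' (+5 fires, +5 burnt)
Step 4: cell (3,4)='T' (+3 fires, +5 burnt)
Step 5: cell (3,4)='F' (+3 fires, +3 burnt)
  -> target ignites at step 5
Step 6: cell (3,4)='.' (+1 fires, +3 burnt)
Step 7: cell (3,4)='.' (+0 fires, +1 burnt)
  fire out at step 7

5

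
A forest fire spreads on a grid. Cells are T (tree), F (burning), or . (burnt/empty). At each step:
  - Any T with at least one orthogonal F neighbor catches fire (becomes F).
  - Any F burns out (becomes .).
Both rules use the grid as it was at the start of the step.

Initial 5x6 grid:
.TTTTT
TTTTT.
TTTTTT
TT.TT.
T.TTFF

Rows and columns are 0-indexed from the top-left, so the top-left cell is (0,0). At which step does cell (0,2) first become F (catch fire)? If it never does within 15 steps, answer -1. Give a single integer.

Step 1: cell (0,2)='T' (+2 fires, +2 burnt)
Step 2: cell (0,2)='T' (+3 fires, +2 burnt)
Step 3: cell (0,2)='T' (+3 fires, +3 burnt)
Step 4: cell (0,2)='T' (+3 fires, +3 burnt)
Step 5: cell (0,2)='T' (+4 fires, +3 burnt)
Step 6: cell (0,2)='F' (+4 fires, +4 burnt)
  -> target ignites at step 6
Step 7: cell (0,2)='.' (+3 fires, +4 burnt)
Step 8: cell (0,2)='.' (+1 fires, +3 burnt)
Step 9: cell (0,2)='.' (+0 fires, +1 burnt)
  fire out at step 9

6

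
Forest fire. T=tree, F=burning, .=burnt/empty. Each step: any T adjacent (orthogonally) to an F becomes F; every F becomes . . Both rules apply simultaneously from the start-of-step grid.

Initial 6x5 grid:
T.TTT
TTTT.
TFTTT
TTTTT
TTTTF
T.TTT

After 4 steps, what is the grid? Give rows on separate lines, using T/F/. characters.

Step 1: 7 trees catch fire, 2 burn out
  T.TTT
  TFTT.
  F.FTT
  TFTTF
  TTTF.
  T.TTF
Step 2: 10 trees catch fire, 7 burn out
  T.TTT
  F.FT.
  ...FF
  F.FF.
  TFF..
  T.TF.
Step 3: 5 trees catch fire, 10 burn out
  F.FTT
  ...F.
  .....
  .....
  F....
  T.F..
Step 4: 2 trees catch fire, 5 burn out
  ...FT
  .....
  .....
  .....
  .....
  F....

...FT
.....
.....
.....
.....
F....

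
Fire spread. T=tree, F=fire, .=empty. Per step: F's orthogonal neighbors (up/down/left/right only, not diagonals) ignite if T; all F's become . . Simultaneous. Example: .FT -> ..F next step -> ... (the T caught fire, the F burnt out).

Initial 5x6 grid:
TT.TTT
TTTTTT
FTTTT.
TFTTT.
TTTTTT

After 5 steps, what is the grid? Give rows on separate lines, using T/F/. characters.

Step 1: 5 trees catch fire, 2 burn out
  TT.TTT
  FTTTTT
  .FTTT.
  F.FTT.
  TFTTTT
Step 2: 6 trees catch fire, 5 burn out
  FT.TTT
  .FTTTT
  ..FTT.
  ...FT.
  F.FTTT
Step 3: 5 trees catch fire, 6 burn out
  .F.TTT
  ..FTTT
  ...FT.
  ....F.
  ...FTT
Step 4: 3 trees catch fire, 5 burn out
  ...TTT
  ...FTT
  ....F.
  ......
  ....FT
Step 5: 3 trees catch fire, 3 burn out
  ...FTT
  ....FT
  ......
  ......
  .....F

...FTT
....FT
......
......
.....F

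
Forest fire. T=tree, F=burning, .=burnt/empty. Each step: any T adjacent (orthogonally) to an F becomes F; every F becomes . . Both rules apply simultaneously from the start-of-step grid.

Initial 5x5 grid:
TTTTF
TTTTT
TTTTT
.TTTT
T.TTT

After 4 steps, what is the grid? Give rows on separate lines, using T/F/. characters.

Step 1: 2 trees catch fire, 1 burn out
  TTTF.
  TTTTF
  TTTTT
  .TTTT
  T.TTT
Step 2: 3 trees catch fire, 2 burn out
  TTF..
  TTTF.
  TTTTF
  .TTTT
  T.TTT
Step 3: 4 trees catch fire, 3 burn out
  TF...
  TTF..
  TTTF.
  .TTTF
  T.TTT
Step 4: 5 trees catch fire, 4 burn out
  F....
  TF...
  TTF..
  .TTF.
  T.TTF

F....
TF...
TTF..
.TTF.
T.TTF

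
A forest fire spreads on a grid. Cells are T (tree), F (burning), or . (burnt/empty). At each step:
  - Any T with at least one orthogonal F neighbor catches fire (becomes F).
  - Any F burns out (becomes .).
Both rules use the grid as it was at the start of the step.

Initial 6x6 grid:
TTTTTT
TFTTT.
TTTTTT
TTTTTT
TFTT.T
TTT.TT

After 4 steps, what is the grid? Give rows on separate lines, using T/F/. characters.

Step 1: 8 trees catch fire, 2 burn out
  TFTTTT
  F.FTT.
  TFTTTT
  TFTTTT
  F.FT.T
  TFT.TT
Step 2: 10 trees catch fire, 8 burn out
  F.FTTT
  ...FT.
  F.FTTT
  F.FTTT
  ...F.T
  F.F.TT
Step 3: 4 trees catch fire, 10 burn out
  ...FTT
  ....F.
  ...FTT
  ...FTT
  .....T
  ....TT
Step 4: 3 trees catch fire, 4 burn out
  ....FT
  ......
  ....FT
  ....FT
  .....T
  ....TT

....FT
......
....FT
....FT
.....T
....TT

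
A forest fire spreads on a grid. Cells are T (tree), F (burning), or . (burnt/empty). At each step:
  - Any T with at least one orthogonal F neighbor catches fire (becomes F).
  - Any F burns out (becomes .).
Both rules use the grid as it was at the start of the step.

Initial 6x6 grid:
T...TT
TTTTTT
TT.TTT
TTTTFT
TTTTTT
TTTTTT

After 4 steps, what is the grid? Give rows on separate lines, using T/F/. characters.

Step 1: 4 trees catch fire, 1 burn out
  T...TT
  TTTTTT
  TT.TFT
  TTTF.F
  TTTTFT
  TTTTTT
Step 2: 7 trees catch fire, 4 burn out
  T...TT
  TTTTFT
  TT.F.F
  TTF...
  TTTF.F
  TTTTFT
Step 3: 7 trees catch fire, 7 burn out
  T...FT
  TTTF.F
  TT....
  TF....
  TTF...
  TTTF.F
Step 4: 6 trees catch fire, 7 burn out
  T....F
  TTF...
  TF....
  F.....
  TF....
  TTF...

T....F
TTF...
TF....
F.....
TF....
TTF...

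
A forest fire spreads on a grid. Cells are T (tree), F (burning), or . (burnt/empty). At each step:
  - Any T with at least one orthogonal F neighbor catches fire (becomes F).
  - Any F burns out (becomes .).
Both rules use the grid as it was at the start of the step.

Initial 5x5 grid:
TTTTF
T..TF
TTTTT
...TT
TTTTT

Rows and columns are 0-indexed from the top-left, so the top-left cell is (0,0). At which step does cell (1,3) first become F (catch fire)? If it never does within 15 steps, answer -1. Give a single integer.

Step 1: cell (1,3)='F' (+3 fires, +2 burnt)
  -> target ignites at step 1
Step 2: cell (1,3)='.' (+3 fires, +3 burnt)
Step 3: cell (1,3)='.' (+4 fires, +3 burnt)
Step 4: cell (1,3)='.' (+3 fires, +4 burnt)
Step 5: cell (1,3)='.' (+3 fires, +3 burnt)
Step 6: cell (1,3)='.' (+1 fires, +3 burnt)
Step 7: cell (1,3)='.' (+1 fires, +1 burnt)
Step 8: cell (1,3)='.' (+0 fires, +1 burnt)
  fire out at step 8

1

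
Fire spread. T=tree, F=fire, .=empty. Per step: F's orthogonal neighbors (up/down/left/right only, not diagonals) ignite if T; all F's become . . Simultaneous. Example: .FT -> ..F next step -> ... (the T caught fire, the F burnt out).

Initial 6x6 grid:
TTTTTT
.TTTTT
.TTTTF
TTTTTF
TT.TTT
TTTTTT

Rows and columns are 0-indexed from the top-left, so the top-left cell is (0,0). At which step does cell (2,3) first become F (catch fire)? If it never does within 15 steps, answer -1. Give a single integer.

Step 1: cell (2,3)='T' (+4 fires, +2 burnt)
Step 2: cell (2,3)='F' (+6 fires, +4 burnt)
  -> target ignites at step 2
Step 3: cell (2,3)='.' (+6 fires, +6 burnt)
Step 4: cell (2,3)='.' (+5 fires, +6 burnt)
Step 5: cell (2,3)='.' (+5 fires, +5 burnt)
Step 6: cell (2,3)='.' (+3 fires, +5 burnt)
Step 7: cell (2,3)='.' (+2 fires, +3 burnt)
Step 8: cell (2,3)='.' (+0 fires, +2 burnt)
  fire out at step 8

2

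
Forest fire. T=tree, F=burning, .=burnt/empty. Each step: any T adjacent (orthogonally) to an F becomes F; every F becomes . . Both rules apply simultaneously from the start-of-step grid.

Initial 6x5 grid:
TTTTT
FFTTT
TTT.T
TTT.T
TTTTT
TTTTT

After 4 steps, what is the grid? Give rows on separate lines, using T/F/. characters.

Step 1: 5 trees catch fire, 2 burn out
  FFTTT
  ..FTT
  FFT.T
  TTT.T
  TTTTT
  TTTTT
Step 2: 5 trees catch fire, 5 burn out
  ..FTT
  ...FT
  ..F.T
  FFT.T
  TTTTT
  TTTTT
Step 3: 5 trees catch fire, 5 burn out
  ...FT
  ....F
  ....T
  ..F.T
  FFTTT
  TTTTT
Step 4: 5 trees catch fire, 5 burn out
  ....F
  .....
  ....F
  ....T
  ..FTT
  FFTTT

....F
.....
....F
....T
..FTT
FFTTT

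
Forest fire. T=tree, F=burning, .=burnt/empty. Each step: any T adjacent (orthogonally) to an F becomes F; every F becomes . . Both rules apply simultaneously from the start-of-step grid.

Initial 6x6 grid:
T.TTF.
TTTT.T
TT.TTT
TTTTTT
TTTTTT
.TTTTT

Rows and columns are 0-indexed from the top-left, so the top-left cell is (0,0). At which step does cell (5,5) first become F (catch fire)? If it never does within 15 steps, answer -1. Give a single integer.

Step 1: cell (5,5)='T' (+1 fires, +1 burnt)
Step 2: cell (5,5)='T' (+2 fires, +1 burnt)
Step 3: cell (5,5)='T' (+2 fires, +2 burnt)
Step 4: cell (5,5)='T' (+3 fires, +2 burnt)
Step 5: cell (5,5)='T' (+6 fires, +3 burnt)
Step 6: cell (5,5)='T' (+8 fires, +6 burnt)
Step 7: cell (5,5)='T' (+5 fires, +8 burnt)
Step 8: cell (5,5)='F' (+3 fires, +5 burnt)
  -> target ignites at step 8
Step 9: cell (5,5)='.' (+0 fires, +3 burnt)
  fire out at step 9

8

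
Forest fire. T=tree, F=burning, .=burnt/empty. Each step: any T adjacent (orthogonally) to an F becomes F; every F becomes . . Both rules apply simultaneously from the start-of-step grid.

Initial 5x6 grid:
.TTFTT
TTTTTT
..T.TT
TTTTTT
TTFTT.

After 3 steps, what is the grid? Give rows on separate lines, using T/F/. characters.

Step 1: 6 trees catch fire, 2 burn out
  .TF.FT
  TTTFTT
  ..T.TT
  TTFTTT
  TF.FT.
Step 2: 9 trees catch fire, 6 burn out
  .F...F
  TTF.FT
  ..F.TT
  TF.FTT
  F...F.
Step 3: 5 trees catch fire, 9 burn out
  ......
  TF...F
  ....FT
  F...FT
  ......

......
TF...F
....FT
F...FT
......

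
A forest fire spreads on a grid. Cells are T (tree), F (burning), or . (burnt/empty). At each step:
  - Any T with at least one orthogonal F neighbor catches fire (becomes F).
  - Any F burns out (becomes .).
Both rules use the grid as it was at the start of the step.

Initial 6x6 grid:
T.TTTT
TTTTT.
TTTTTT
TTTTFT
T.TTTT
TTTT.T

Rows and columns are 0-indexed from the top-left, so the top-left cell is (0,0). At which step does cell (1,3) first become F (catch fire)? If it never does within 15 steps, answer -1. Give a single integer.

Step 1: cell (1,3)='T' (+4 fires, +1 burnt)
Step 2: cell (1,3)='T' (+6 fires, +4 burnt)
Step 3: cell (1,3)='F' (+7 fires, +6 burnt)
  -> target ignites at step 3
Step 4: cell (1,3)='.' (+6 fires, +7 burnt)
Step 5: cell (1,3)='.' (+5 fires, +6 burnt)
Step 6: cell (1,3)='.' (+2 fires, +5 burnt)
Step 7: cell (1,3)='.' (+1 fires, +2 burnt)
Step 8: cell (1,3)='.' (+0 fires, +1 burnt)
  fire out at step 8

3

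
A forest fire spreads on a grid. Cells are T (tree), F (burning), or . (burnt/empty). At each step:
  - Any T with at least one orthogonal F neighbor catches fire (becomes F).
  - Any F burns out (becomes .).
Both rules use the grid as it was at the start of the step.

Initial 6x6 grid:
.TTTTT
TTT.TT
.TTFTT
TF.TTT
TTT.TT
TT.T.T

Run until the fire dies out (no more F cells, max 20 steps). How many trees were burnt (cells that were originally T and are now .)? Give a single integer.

Step 1: +6 fires, +2 burnt (F count now 6)
Step 2: +8 fires, +6 burnt (F count now 8)
Step 3: +8 fires, +8 burnt (F count now 8)
Step 4: +3 fires, +8 burnt (F count now 3)
Step 5: +1 fires, +3 burnt (F count now 1)
Step 6: +0 fires, +1 burnt (F count now 0)
Fire out after step 6
Initially T: 27, now '.': 35
Total burnt (originally-T cells now '.'): 26

Answer: 26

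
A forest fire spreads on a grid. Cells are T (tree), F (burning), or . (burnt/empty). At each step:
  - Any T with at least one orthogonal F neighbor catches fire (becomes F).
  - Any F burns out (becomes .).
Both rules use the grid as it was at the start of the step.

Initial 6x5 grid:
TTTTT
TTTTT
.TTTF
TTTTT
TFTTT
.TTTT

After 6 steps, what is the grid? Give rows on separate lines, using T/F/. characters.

Step 1: 7 trees catch fire, 2 burn out
  TTTTT
  TTTTF
  .TTF.
  TFTTF
  F.FTT
  .FTTT
Step 2: 10 trees catch fire, 7 burn out
  TTTTF
  TTTF.
  .FF..
  F.FF.
  ...FF
  ..FTT
Step 3: 5 trees catch fire, 10 burn out
  TTTF.
  TFF..
  .....
  .....
  .....
  ...FF
Step 4: 3 trees catch fire, 5 burn out
  TFF..
  F....
  .....
  .....
  .....
  .....
Step 5: 1 trees catch fire, 3 burn out
  F....
  .....
  .....
  .....
  .....
  .....
Step 6: 0 trees catch fire, 1 burn out
  .....
  .....
  .....
  .....
  .....
  .....

.....
.....
.....
.....
.....
.....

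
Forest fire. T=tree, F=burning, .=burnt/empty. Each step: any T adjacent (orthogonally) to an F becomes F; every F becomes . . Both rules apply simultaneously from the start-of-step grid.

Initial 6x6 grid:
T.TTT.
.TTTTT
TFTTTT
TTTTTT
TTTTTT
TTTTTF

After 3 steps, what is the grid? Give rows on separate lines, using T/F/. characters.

Step 1: 6 trees catch fire, 2 burn out
  T.TTT.
  .FTTTT
  F.FTTT
  TFTTTT
  TTTTTF
  TTTTF.
Step 2: 8 trees catch fire, 6 burn out
  T.TTT.
  ..FTTT
  ...FTT
  F.FTTF
  TFTTF.
  TTTF..
Step 3: 11 trees catch fire, 8 burn out
  T.FTT.
  ...FTT
  ....FF
  ...FF.
  F.FF..
  TFF...

T.FTT.
...FTT
....FF
...FF.
F.FF..
TFF...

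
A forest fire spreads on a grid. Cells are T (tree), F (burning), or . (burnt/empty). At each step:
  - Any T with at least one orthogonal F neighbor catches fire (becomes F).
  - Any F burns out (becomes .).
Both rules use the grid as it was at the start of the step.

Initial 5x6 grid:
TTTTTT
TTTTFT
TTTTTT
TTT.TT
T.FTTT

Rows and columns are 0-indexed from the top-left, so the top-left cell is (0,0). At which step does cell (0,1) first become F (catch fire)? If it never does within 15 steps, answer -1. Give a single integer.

Step 1: cell (0,1)='T' (+6 fires, +2 burnt)
Step 2: cell (0,1)='T' (+9 fires, +6 burnt)
Step 3: cell (0,1)='T' (+6 fires, +9 burnt)
Step 4: cell (0,1)='F' (+4 fires, +6 burnt)
  -> target ignites at step 4
Step 5: cell (0,1)='.' (+1 fires, +4 burnt)
Step 6: cell (0,1)='.' (+0 fires, +1 burnt)
  fire out at step 6

4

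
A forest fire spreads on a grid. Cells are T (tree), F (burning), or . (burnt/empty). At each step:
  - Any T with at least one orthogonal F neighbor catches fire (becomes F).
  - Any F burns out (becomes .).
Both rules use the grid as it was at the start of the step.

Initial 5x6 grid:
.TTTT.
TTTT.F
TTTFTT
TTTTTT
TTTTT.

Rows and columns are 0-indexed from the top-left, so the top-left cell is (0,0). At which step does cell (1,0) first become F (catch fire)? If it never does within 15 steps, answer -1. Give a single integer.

Step 1: cell (1,0)='T' (+5 fires, +2 burnt)
Step 2: cell (1,0)='T' (+7 fires, +5 burnt)
Step 3: cell (1,0)='T' (+7 fires, +7 burnt)
Step 4: cell (1,0)='F' (+4 fires, +7 burnt)
  -> target ignites at step 4
Step 5: cell (1,0)='.' (+1 fires, +4 burnt)
Step 6: cell (1,0)='.' (+0 fires, +1 burnt)
  fire out at step 6

4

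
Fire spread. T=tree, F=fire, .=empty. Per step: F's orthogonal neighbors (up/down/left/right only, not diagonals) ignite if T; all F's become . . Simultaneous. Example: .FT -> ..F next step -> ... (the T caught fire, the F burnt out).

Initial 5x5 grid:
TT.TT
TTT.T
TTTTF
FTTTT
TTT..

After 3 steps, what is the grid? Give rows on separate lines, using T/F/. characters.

Step 1: 6 trees catch fire, 2 burn out
  TT.TT
  TTT.F
  FTTF.
  .FTTF
  FTT..
Step 2: 7 trees catch fire, 6 burn out
  TT.TF
  FTT..
  .FF..
  ..FF.
  .FT..
Step 3: 5 trees catch fire, 7 burn out
  FT.F.
  .FF..
  .....
  .....
  ..F..

FT.F.
.FF..
.....
.....
..F..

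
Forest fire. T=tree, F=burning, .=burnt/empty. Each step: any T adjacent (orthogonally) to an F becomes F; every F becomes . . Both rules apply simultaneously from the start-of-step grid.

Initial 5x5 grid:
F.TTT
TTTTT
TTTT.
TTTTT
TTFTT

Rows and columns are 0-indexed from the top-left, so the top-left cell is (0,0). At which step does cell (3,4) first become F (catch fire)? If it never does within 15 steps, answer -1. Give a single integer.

Step 1: cell (3,4)='T' (+4 fires, +2 burnt)
Step 2: cell (3,4)='T' (+7 fires, +4 burnt)
Step 3: cell (3,4)='F' (+5 fires, +7 burnt)
  -> target ignites at step 3
Step 4: cell (3,4)='.' (+2 fires, +5 burnt)
Step 5: cell (3,4)='.' (+2 fires, +2 burnt)
Step 6: cell (3,4)='.' (+1 fires, +2 burnt)
Step 7: cell (3,4)='.' (+0 fires, +1 burnt)
  fire out at step 7

3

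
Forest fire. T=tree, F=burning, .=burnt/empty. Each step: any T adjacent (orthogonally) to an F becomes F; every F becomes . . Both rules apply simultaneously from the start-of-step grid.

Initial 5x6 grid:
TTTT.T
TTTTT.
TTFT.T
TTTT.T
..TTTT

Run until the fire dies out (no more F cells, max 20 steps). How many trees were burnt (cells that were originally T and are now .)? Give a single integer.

Step 1: +4 fires, +1 burnt (F count now 4)
Step 2: +7 fires, +4 burnt (F count now 7)
Step 3: +6 fires, +7 burnt (F count now 6)
Step 4: +2 fires, +6 burnt (F count now 2)
Step 5: +1 fires, +2 burnt (F count now 1)
Step 6: +1 fires, +1 burnt (F count now 1)
Step 7: +1 fires, +1 burnt (F count now 1)
Step 8: +0 fires, +1 burnt (F count now 0)
Fire out after step 8
Initially T: 23, now '.': 29
Total burnt (originally-T cells now '.'): 22

Answer: 22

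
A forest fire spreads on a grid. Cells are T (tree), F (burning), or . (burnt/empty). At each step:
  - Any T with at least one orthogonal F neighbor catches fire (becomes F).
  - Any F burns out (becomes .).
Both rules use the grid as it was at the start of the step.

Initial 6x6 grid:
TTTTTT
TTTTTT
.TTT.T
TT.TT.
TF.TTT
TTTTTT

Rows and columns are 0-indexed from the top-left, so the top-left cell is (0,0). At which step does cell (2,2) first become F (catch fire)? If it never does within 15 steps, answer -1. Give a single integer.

Step 1: cell (2,2)='T' (+3 fires, +1 burnt)
Step 2: cell (2,2)='T' (+4 fires, +3 burnt)
Step 3: cell (2,2)='F' (+3 fires, +4 burnt)
  -> target ignites at step 3
Step 4: cell (2,2)='.' (+6 fires, +3 burnt)
Step 5: cell (2,2)='.' (+6 fires, +6 burnt)
Step 6: cell (2,2)='.' (+4 fires, +6 burnt)
Step 7: cell (2,2)='.' (+2 fires, +4 burnt)
Step 8: cell (2,2)='.' (+2 fires, +2 burnt)
Step 9: cell (2,2)='.' (+0 fires, +2 burnt)
  fire out at step 9

3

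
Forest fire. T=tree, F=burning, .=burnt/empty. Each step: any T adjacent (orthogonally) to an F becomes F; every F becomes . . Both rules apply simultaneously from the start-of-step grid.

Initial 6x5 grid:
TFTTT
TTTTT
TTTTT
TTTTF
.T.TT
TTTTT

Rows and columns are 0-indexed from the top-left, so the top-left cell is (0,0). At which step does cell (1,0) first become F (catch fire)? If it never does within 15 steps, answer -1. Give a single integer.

Step 1: cell (1,0)='T' (+6 fires, +2 burnt)
Step 2: cell (1,0)='F' (+9 fires, +6 burnt)
  -> target ignites at step 2
Step 3: cell (1,0)='.' (+6 fires, +9 burnt)
Step 4: cell (1,0)='.' (+3 fires, +6 burnt)
Step 5: cell (1,0)='.' (+1 fires, +3 burnt)
Step 6: cell (1,0)='.' (+1 fires, +1 burnt)
Step 7: cell (1,0)='.' (+0 fires, +1 burnt)
  fire out at step 7

2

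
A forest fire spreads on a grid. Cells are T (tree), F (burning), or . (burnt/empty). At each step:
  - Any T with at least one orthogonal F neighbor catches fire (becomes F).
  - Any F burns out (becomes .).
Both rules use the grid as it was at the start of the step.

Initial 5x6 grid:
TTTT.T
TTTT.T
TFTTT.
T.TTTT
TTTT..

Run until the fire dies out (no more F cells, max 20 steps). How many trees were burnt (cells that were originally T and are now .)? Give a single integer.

Answer: 21

Derivation:
Step 1: +3 fires, +1 burnt (F count now 3)
Step 2: +6 fires, +3 burnt (F count now 6)
Step 3: +7 fires, +6 burnt (F count now 7)
Step 4: +4 fires, +7 burnt (F count now 4)
Step 5: +1 fires, +4 burnt (F count now 1)
Step 6: +0 fires, +1 burnt (F count now 0)
Fire out after step 6
Initially T: 23, now '.': 28
Total burnt (originally-T cells now '.'): 21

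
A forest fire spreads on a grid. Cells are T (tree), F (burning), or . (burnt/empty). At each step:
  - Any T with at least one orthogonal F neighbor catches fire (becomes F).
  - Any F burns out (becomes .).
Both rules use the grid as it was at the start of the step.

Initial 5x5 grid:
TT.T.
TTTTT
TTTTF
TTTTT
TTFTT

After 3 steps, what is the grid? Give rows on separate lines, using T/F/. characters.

Step 1: 6 trees catch fire, 2 burn out
  TT.T.
  TTTTF
  TTTF.
  TTFTF
  TF.FT
Step 2: 6 trees catch fire, 6 burn out
  TT.T.
  TTTF.
  TTF..
  TF.F.
  F...F
Step 3: 4 trees catch fire, 6 burn out
  TT.F.
  TTF..
  TF...
  F....
  .....

TT.F.
TTF..
TF...
F....
.....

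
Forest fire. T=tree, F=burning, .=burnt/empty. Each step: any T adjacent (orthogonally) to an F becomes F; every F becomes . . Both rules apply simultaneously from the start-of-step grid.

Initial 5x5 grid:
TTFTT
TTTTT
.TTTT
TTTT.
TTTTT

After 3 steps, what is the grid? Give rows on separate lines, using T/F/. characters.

Step 1: 3 trees catch fire, 1 burn out
  TF.FT
  TTFTT
  .TTTT
  TTTT.
  TTTTT
Step 2: 5 trees catch fire, 3 burn out
  F...F
  TF.FT
  .TFTT
  TTTT.
  TTTTT
Step 3: 5 trees catch fire, 5 burn out
  .....
  F...F
  .F.FT
  TTFT.
  TTTTT

.....
F...F
.F.FT
TTFT.
TTTTT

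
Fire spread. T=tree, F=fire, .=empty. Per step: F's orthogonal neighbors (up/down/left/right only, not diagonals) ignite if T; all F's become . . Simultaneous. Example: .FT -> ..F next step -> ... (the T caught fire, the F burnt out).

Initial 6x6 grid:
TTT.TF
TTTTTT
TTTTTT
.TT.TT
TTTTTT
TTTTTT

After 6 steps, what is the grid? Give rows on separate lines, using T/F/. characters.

Step 1: 2 trees catch fire, 1 burn out
  TTT.F.
  TTTTTF
  TTTTTT
  .TT.TT
  TTTTTT
  TTTTTT
Step 2: 2 trees catch fire, 2 burn out
  TTT...
  TTTTF.
  TTTTTF
  .TT.TT
  TTTTTT
  TTTTTT
Step 3: 3 trees catch fire, 2 burn out
  TTT...
  TTTF..
  TTTTF.
  .TT.TF
  TTTTTT
  TTTTTT
Step 4: 4 trees catch fire, 3 burn out
  TTT...
  TTF...
  TTTF..
  .TT.F.
  TTTTTF
  TTTTTT
Step 5: 5 trees catch fire, 4 burn out
  TTF...
  TF....
  TTF...
  .TT...
  TTTTF.
  TTTTTF
Step 6: 6 trees catch fire, 5 burn out
  TF....
  F.....
  TF....
  .TF...
  TTTF..
  TTTTF.

TF....
F.....
TF....
.TF...
TTTF..
TTTTF.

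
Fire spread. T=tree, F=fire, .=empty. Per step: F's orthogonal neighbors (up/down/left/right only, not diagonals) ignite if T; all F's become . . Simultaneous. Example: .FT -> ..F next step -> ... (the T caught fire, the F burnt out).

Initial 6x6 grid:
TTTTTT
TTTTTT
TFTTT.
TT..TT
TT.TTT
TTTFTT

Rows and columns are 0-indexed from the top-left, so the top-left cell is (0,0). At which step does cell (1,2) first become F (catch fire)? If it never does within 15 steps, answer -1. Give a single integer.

Step 1: cell (1,2)='T' (+7 fires, +2 burnt)
Step 2: cell (1,2)='F' (+9 fires, +7 burnt)
  -> target ignites at step 2
Step 3: cell (1,2)='.' (+8 fires, +9 burnt)
Step 4: cell (1,2)='.' (+3 fires, +8 burnt)
Step 5: cell (1,2)='.' (+2 fires, +3 burnt)
Step 6: cell (1,2)='.' (+1 fires, +2 burnt)
Step 7: cell (1,2)='.' (+0 fires, +1 burnt)
  fire out at step 7

2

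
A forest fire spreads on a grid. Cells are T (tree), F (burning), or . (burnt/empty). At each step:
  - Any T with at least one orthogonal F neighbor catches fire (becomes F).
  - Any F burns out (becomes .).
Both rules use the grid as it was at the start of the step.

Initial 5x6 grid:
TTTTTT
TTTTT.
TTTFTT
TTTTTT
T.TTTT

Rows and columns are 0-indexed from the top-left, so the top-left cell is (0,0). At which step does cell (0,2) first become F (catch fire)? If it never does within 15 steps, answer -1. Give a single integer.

Step 1: cell (0,2)='T' (+4 fires, +1 burnt)
Step 2: cell (0,2)='T' (+8 fires, +4 burnt)
Step 3: cell (0,2)='F' (+8 fires, +8 burnt)
  -> target ignites at step 3
Step 4: cell (0,2)='.' (+5 fires, +8 burnt)
Step 5: cell (0,2)='.' (+2 fires, +5 burnt)
Step 6: cell (0,2)='.' (+0 fires, +2 burnt)
  fire out at step 6

3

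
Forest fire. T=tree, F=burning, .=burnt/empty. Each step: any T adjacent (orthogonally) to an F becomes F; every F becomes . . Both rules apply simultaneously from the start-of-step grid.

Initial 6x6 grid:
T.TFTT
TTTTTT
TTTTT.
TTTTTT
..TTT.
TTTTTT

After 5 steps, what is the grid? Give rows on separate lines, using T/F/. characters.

Step 1: 3 trees catch fire, 1 burn out
  T.F.FT
  TTTFTT
  TTTTT.
  TTTTTT
  ..TTT.
  TTTTTT
Step 2: 4 trees catch fire, 3 burn out
  T....F
  TTF.FT
  TTTFT.
  TTTTTT
  ..TTT.
  TTTTTT
Step 3: 5 trees catch fire, 4 burn out
  T.....
  TF...F
  TTF.F.
  TTTFTT
  ..TTT.
  TTTTTT
Step 4: 5 trees catch fire, 5 burn out
  T.....
  F.....
  TF....
  TTF.FT
  ..TFT.
  TTTTTT
Step 5: 7 trees catch fire, 5 burn out
  F.....
  ......
  F.....
  TF...F
  ..F.F.
  TTTFTT

F.....
......
F.....
TF...F
..F.F.
TTTFTT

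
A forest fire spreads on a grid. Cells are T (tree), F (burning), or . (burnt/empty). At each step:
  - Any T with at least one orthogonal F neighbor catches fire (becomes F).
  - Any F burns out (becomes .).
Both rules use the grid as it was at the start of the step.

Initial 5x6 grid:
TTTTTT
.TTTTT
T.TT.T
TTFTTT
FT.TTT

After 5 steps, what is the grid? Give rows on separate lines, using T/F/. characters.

Step 1: 5 trees catch fire, 2 burn out
  TTTTTT
  .TTTTT
  T.FT.T
  FF.FTT
  .F.TTT
Step 2: 5 trees catch fire, 5 burn out
  TTTTTT
  .TFTTT
  F..F.T
  ....FT
  ...FTT
Step 3: 5 trees catch fire, 5 burn out
  TTFTTT
  .F.FTT
  .....T
  .....F
  ....FT
Step 4: 5 trees catch fire, 5 burn out
  TF.FTT
  ....FT
  .....F
  ......
  .....F
Step 5: 3 trees catch fire, 5 burn out
  F...FT
  .....F
  ......
  ......
  ......

F...FT
.....F
......
......
......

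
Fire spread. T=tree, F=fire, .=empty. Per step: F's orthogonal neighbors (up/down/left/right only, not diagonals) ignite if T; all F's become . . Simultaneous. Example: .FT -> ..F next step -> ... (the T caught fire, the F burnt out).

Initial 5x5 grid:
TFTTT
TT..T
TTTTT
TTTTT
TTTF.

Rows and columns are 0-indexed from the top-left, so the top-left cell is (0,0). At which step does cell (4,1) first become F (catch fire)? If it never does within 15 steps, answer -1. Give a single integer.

Step 1: cell (4,1)='T' (+5 fires, +2 burnt)
Step 2: cell (4,1)='F' (+7 fires, +5 burnt)
  -> target ignites at step 2
Step 3: cell (4,1)='.' (+6 fires, +7 burnt)
Step 4: cell (4,1)='.' (+2 fires, +6 burnt)
Step 5: cell (4,1)='.' (+0 fires, +2 burnt)
  fire out at step 5

2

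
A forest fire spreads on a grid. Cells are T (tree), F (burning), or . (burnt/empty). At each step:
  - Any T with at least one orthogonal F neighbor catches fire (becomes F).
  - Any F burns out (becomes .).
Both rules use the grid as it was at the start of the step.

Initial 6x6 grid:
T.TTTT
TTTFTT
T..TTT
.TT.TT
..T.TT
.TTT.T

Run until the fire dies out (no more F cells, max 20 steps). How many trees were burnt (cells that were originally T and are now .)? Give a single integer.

Answer: 19

Derivation:
Step 1: +4 fires, +1 burnt (F count now 4)
Step 2: +5 fires, +4 burnt (F count now 5)
Step 3: +4 fires, +5 burnt (F count now 4)
Step 4: +4 fires, +4 burnt (F count now 4)
Step 5: +1 fires, +4 burnt (F count now 1)
Step 6: +1 fires, +1 burnt (F count now 1)
Step 7: +0 fires, +1 burnt (F count now 0)
Fire out after step 7
Initially T: 25, now '.': 30
Total burnt (originally-T cells now '.'): 19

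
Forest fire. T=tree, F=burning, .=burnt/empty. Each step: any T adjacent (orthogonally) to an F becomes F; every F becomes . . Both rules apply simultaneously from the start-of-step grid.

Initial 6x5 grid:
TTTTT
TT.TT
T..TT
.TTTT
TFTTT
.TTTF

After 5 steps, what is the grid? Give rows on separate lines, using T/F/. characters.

Step 1: 6 trees catch fire, 2 burn out
  TTTTT
  TT.TT
  T..TT
  .FTTT
  F.FTF
  .FTF.
Step 2: 4 trees catch fire, 6 burn out
  TTTTT
  TT.TT
  T..TT
  ..FTF
  ...F.
  ..F..
Step 3: 2 trees catch fire, 4 burn out
  TTTTT
  TT.TT
  T..TF
  ...F.
  .....
  .....
Step 4: 2 trees catch fire, 2 burn out
  TTTTT
  TT.TF
  T..F.
  .....
  .....
  .....
Step 5: 2 trees catch fire, 2 burn out
  TTTTF
  TT.F.
  T....
  .....
  .....
  .....

TTTTF
TT.F.
T....
.....
.....
.....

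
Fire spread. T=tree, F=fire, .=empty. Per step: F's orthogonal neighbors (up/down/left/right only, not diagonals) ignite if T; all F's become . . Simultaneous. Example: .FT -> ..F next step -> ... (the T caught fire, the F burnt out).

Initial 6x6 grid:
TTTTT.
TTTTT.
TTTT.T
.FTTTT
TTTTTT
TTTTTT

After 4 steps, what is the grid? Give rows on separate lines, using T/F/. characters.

Step 1: 3 trees catch fire, 1 burn out
  TTTTT.
  TTTTT.
  TFTT.T
  ..FTTT
  TFTTTT
  TTTTTT
Step 2: 7 trees catch fire, 3 burn out
  TTTTT.
  TFTTT.
  F.FT.T
  ...FTT
  F.FTTT
  TFTTTT
Step 3: 8 trees catch fire, 7 burn out
  TFTTT.
  F.FTT.
  ...F.T
  ....FT
  ...FTT
  F.FTTT
Step 4: 6 trees catch fire, 8 burn out
  F.FTT.
  ...FT.
  .....T
  .....F
  ....FT
  ...FTT

F.FTT.
...FT.
.....T
.....F
....FT
...FTT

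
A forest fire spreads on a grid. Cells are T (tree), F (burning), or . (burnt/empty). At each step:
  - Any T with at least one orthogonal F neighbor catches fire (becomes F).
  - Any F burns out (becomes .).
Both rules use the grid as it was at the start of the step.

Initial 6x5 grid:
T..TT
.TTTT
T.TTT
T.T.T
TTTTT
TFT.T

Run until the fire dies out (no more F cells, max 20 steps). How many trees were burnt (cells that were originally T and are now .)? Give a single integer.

Step 1: +3 fires, +1 burnt (F count now 3)
Step 2: +2 fires, +3 burnt (F count now 2)
Step 3: +3 fires, +2 burnt (F count now 3)
Step 4: +3 fires, +3 burnt (F count now 3)
Step 5: +4 fires, +3 burnt (F count now 4)
Step 6: +3 fires, +4 burnt (F count now 3)
Step 7: +2 fires, +3 burnt (F count now 2)
Step 8: +1 fires, +2 burnt (F count now 1)
Step 9: +0 fires, +1 burnt (F count now 0)
Fire out after step 9
Initially T: 22, now '.': 29
Total burnt (originally-T cells now '.'): 21

Answer: 21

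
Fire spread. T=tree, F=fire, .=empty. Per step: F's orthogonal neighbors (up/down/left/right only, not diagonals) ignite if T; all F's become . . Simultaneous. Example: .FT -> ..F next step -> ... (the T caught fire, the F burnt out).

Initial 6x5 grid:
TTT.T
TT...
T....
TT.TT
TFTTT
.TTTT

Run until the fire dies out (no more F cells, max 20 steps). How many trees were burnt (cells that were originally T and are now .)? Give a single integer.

Step 1: +4 fires, +1 burnt (F count now 4)
Step 2: +3 fires, +4 burnt (F count now 3)
Step 3: +4 fires, +3 burnt (F count now 4)
Step 4: +3 fires, +4 burnt (F count now 3)
Step 5: +2 fires, +3 burnt (F count now 2)
Step 6: +1 fires, +2 burnt (F count now 1)
Step 7: +1 fires, +1 burnt (F count now 1)
Step 8: +0 fires, +1 burnt (F count now 0)
Fire out after step 8
Initially T: 19, now '.': 29
Total burnt (originally-T cells now '.'): 18

Answer: 18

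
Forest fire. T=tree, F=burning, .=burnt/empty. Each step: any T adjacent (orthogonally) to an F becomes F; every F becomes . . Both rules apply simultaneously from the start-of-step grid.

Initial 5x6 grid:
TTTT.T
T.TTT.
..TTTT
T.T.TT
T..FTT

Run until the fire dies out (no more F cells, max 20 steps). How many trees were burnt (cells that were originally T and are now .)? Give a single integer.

Step 1: +1 fires, +1 burnt (F count now 1)
Step 2: +2 fires, +1 burnt (F count now 2)
Step 3: +2 fires, +2 burnt (F count now 2)
Step 4: +3 fires, +2 burnt (F count now 3)
Step 5: +2 fires, +3 burnt (F count now 2)
Step 6: +3 fires, +2 burnt (F count now 3)
Step 7: +1 fires, +3 burnt (F count now 1)
Step 8: +1 fires, +1 burnt (F count now 1)
Step 9: +1 fires, +1 burnt (F count now 1)
Step 10: +1 fires, +1 burnt (F count now 1)
Step 11: +0 fires, +1 burnt (F count now 0)
Fire out after step 11
Initially T: 20, now '.': 27
Total burnt (originally-T cells now '.'): 17

Answer: 17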